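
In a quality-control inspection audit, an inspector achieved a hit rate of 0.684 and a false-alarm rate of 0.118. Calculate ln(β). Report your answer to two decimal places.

z(0.684) = 0.479, z(0.118) = -1.185
ln β = −½·[z(H)² − z(FA)²] = −0.5 × (0.229 − 1.404) = 0.5875

ln β = 0.59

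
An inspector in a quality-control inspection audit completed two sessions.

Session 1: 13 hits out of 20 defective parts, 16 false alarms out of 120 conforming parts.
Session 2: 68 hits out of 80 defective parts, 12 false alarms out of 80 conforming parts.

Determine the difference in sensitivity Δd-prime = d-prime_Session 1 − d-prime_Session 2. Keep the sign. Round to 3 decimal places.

Session 1: z(0.6500) = 0.3853, z(0.1333) = -1.1109, d' = 1.4962
Session 2: z(0.8500) = 1.0364, z(0.1500) = -1.0364, d' = 2.0728
Δd' = d'_Session 1 − d'_Session 2 = 1.4962 − 2.0728 = -0.5766
Session 2 has the higher sensitivity.

Δd-prime = -0.577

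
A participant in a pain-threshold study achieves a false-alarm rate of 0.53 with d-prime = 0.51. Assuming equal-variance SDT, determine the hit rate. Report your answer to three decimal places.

z(false-alarm rate) = z(0.53) = 0.0753
z(H) = z(FA) + d' = 0.0753 + 0.51 = 0.5853
hit rate = Φ(0.5853) = 0.7208

hit rate = 0.721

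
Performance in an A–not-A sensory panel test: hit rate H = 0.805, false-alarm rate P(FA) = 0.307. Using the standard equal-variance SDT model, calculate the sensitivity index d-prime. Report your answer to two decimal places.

z(H) = z(0.805) = 0.8596
z(FA) = z(0.307) = -0.5044
d' = z(H) − z(FA) = 0.8596 − (-0.5044) = 1.3640

d-prime = 1.36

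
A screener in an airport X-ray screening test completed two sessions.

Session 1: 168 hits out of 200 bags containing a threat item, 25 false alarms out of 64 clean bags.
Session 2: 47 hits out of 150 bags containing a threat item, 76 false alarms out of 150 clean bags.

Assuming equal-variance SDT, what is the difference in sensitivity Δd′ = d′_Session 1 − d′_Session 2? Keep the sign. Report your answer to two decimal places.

Session 1: z(0.8400) = 0.994, z(0.3906) = -0.278, d' = 1.272
Session 2: z(0.3133) = -0.487, z(0.5067) = 0.017, d' = -0.504
Δd' = d'_Session 1 − d'_Session 2 = 1.272 − (-0.504) = 1.776
Session 1 has the higher sensitivity.

Δd′ = 1.78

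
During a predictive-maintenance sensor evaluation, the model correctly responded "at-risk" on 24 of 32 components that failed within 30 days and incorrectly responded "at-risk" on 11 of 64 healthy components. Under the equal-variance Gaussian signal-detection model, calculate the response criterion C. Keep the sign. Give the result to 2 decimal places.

C = 0.14

H = 24/32 = 0.7500
FA = 11/64 = 0.1719
Φ⁻¹(H) = 0.674
Φ⁻¹(FA) = -0.947
c = −½·[z(H) + z(FA)] = −0.5 × (0.674 + (-0.947)) = 0.1365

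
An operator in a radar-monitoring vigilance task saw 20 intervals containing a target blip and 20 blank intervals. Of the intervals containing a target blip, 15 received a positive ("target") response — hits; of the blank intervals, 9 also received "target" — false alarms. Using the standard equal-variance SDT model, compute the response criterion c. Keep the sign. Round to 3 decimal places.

c = -0.274

H = 15/20 = 0.7500
FA = 9/20 = 0.4500
z(H) = 0.6745
z(FA) = -0.1257
c = −½·[z(H) + z(FA)] = −0.5 × (0.6745 + (-0.1257)) = -0.2744
c < 0: the operator has a liberal response bias.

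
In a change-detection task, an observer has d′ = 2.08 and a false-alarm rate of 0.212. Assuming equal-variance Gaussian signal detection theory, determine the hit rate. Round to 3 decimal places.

hit rate = 0.900

z(false-alarm rate) = z(0.212) = -0.7995
z(H) = z(FA) + d' = -0.7995 + 2.08 = 1.2805
hit rate = Φ(1.2805) = 0.8998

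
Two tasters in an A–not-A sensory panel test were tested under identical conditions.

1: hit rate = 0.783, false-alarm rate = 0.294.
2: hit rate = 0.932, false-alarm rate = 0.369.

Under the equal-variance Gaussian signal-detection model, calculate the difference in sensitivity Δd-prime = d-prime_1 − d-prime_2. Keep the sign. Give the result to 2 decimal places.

1: z(0.783) = 0.782, z(0.294) = -0.542, d' = 1.324
2: z(0.932) = 1.491, z(0.369) = -0.335, d' = 1.826
Δd' = d'_1 − d'_2 = 1.324 − 1.826 = -0.502
2 has the higher sensitivity.

Δd-prime = -0.50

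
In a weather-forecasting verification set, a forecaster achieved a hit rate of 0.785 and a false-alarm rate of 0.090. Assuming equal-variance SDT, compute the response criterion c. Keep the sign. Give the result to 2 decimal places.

c = 0.28

z(0.785) = 0.789, z(0.090) = -1.341
c = −½·[z(H) + z(FA)] = −0.5 × (0.789 + (-1.341)) = 0.276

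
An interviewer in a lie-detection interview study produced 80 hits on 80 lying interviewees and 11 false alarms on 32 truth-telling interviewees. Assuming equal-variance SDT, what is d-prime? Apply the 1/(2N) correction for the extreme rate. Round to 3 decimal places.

The hit rate is 80/80 = 1, so apply the 1/(2N) correction: H → 1 − 1/(2·80) = 0.99375.
z(H) = z(0.99375) = 2.4977
z(FA) = z(0.34375) = -0.4023
d' = 2.4977 − (-0.4023) = 2.9000

d-prime = 2.900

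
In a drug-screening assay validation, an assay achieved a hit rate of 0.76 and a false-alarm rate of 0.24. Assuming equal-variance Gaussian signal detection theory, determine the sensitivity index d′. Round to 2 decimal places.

z(H) = z(0.76) = 0.7063
z(FA) = z(0.24) = -0.7063
d' = z(H) − z(FA) = 0.7063 − (-0.7063) = 1.4126

d′ = 1.41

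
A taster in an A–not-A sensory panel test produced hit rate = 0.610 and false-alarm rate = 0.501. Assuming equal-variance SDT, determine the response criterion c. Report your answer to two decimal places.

c = -0.14

Φ⁻¹(H) = 0.2793
Φ⁻¹(FA) = 0.0025
c = −½·[z(H) + z(FA)] = −0.5 × (0.2793 + 0.0025) = -0.1409
c < 0: the taster has a liberal response bias.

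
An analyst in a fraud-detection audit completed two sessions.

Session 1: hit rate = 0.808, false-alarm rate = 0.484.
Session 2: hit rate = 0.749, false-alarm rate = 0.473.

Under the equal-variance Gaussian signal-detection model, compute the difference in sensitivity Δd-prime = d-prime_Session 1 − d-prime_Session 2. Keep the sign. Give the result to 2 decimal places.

Δd-prime = 0.17

Session 1: z(0.808) = 0.871, z(0.484) = -0.040, d' = 0.911
Session 2: z(0.749) = 0.671, z(0.473) = -0.068, d' = 0.739
Δd' = d'_Session 1 − d'_Session 2 = 0.911 − 0.739 = 0.172
Session 1 has the higher sensitivity.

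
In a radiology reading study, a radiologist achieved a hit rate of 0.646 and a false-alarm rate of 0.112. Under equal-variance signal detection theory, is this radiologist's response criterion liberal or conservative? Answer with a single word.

conservative

z(H) = 0.375, z(FA) = -1.216
c = −½·(z(H) + z(FA)) = 0.4205
c > 0 → conservative criterion (biased toward responding “no”).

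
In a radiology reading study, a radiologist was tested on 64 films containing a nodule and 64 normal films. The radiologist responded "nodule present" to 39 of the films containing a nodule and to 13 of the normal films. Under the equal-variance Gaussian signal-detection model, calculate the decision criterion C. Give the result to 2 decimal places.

C = 0.28

H = 39/64 = 0.6094
FA = 13/64 = 0.2031
z(H) = 0.278
z(FA) = -0.831
c = −½·[z(H) + z(FA)] = −0.5 × (0.278 + (-0.831)) = 0.2765
c > 0: the radiologist has a conservative response bias.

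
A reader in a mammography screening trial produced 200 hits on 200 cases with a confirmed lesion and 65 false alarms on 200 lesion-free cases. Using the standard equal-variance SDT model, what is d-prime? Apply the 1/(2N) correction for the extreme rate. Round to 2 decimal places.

The hit rate is 200/200 = 1, so apply the 1/(2N) correction: H → 1 − 1/(2·200) = 0.99750.
z(H) = z(0.99750) = 2.807
z(FA) = z(0.32500) = -0.454
d' = 2.807 − (-0.454) = 3.261

d-prime = 3.26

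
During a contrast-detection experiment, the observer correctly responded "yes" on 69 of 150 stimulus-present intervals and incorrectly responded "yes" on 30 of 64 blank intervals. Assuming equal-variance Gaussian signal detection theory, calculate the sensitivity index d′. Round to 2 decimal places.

H = 69/150 = 0.4600
FA = 30/64 = 0.4688
z(0.4600) = -0.100, z(0.4688) = -0.078
d' = z(H) − z(FA) = -0.100 − (-0.078) = -0.022

d′ = -0.02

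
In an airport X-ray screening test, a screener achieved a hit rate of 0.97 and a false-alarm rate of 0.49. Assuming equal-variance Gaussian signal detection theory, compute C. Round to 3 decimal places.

C = -0.928

z(0.97) = 1.8808, z(0.49) = -0.0251
c = −½·[z(H) + z(FA)] = −0.5 × (1.8808 + (-0.0251)) = -0.92785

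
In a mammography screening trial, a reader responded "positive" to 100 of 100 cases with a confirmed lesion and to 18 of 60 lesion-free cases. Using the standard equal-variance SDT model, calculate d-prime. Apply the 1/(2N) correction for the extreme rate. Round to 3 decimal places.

d-prime = 3.100

The hit rate is 100/100 = 1, so apply the 1/(2N) correction: H → 1 − 1/(2·100) = 0.99500.
z(H) = z(0.99500) = 2.5758
z(FA) = z(0.30000) = -0.5244
d' = 2.5758 − (-0.5244) = 3.1002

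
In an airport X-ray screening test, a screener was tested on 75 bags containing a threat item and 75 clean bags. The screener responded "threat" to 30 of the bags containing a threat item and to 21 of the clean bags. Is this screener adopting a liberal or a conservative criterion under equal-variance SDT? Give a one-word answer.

conservative

z(H) = -0.253, z(FA) = -0.583
c = −½·(z(H) + z(FA)) = 0.418
c > 0 → conservative criterion (biased toward responding “no”).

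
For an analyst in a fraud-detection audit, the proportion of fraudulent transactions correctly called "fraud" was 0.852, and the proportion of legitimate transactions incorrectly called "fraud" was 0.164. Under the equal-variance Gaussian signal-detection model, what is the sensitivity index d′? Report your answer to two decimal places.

Φ⁻¹(H) = Φ⁻¹(0.852) = 1.0450
Φ⁻¹(FA) = Φ⁻¹(0.164) = -0.9782
d' = z(H) − z(FA) = 1.0450 − (-0.9782) = 2.0232

d′ = 2.02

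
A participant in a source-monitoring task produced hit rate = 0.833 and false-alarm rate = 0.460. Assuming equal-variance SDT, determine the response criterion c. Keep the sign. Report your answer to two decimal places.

c = -0.43

z(H) = z(0.833) = 0.966
z(FA) = z(0.460) = -0.100
c = −½·[z(H) + z(FA)] = −0.5 × (0.966 + (-0.100)) = -0.433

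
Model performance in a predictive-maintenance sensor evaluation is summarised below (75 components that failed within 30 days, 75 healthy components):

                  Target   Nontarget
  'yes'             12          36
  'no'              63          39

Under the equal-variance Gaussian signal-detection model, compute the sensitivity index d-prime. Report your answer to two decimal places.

d-prime = -0.94

H = 12/75 = 0.1600
FA = 36/75 = 0.4800
Φ⁻¹(0.1600) = -0.994, Φ⁻¹(0.4800) = -0.050
d' = z(H) − z(FA) = -0.994 − (-0.050) = -0.944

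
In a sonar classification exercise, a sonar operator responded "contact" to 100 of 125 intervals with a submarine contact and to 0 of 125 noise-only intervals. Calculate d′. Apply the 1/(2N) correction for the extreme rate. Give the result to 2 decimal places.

d′ = 3.49

The false-alarm rate is 0/125 = 0, so apply the 1/(2N) correction: FA → 1/(2·125) = 0.00400.
z(H) = z(0.80000) = 0.842
z(FA) = z(0.00400) = -2.652
d' = 0.842 − (-2.652) = 3.494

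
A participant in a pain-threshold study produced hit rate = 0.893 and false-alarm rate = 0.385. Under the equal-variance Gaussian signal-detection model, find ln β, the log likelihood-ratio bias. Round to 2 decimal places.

ln β = -0.73

z(H) = z(0.893) = 1.243
z(FA) = z(0.385) = -0.292
ln β = −½·[z(H)² − z(FA)²] = −0.5 × (1.545 − 0.085) = -0.730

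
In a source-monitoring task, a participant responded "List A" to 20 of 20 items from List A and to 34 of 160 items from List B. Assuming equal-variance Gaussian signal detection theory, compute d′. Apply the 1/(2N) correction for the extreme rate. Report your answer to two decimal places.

d′ = 2.76

The hit rate is 20/20 = 1, so apply the 1/(2N) correction: H → 1 − 1/(2·20) = 0.97500.
z(H) = z(0.97500) = 1.960
z(FA) = z(0.21250) = -0.798
d' = 1.960 − (-0.798) = 2.758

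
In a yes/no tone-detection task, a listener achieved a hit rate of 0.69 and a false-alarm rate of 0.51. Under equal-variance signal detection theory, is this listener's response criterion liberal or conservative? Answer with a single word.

liberal

z(H) = 0.496, z(FA) = 0.025
c = −½·(z(H) + z(FA)) = -0.2605
c < 0 → liberal criterion (biased toward responding “yes”).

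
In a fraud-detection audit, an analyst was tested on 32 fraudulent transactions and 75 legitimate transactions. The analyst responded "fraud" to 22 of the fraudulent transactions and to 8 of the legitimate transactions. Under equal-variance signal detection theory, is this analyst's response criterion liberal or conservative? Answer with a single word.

conservative

z(H) = 0.489, z(FA) = -1.244
c = −½·(z(H) + z(FA)) = 0.3775
c > 0 → conservative criterion (biased toward responding “no”).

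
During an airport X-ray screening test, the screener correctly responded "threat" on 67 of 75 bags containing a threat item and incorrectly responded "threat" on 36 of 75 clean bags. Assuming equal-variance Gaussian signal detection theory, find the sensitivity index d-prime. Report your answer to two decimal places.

d-prime = 1.29

H = 67/75 = 0.8933
FA = 36/75 = 0.4800
z(H) = 1.2443
z(FA) = -0.0502
d' = z(H) − z(FA) = 1.2443 − (-0.0502) = 1.2945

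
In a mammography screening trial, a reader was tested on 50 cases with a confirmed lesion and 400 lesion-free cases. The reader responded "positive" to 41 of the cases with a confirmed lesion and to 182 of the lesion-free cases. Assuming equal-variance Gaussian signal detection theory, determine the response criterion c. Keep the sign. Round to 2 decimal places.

c = -0.40

H = 41/50 = 0.8200
FA = 182/400 = 0.4550
Φ⁻¹(H) = 0.9154
Φ⁻¹(FA) = -0.1130
c = −½·[z(H) + z(FA)] = −0.5 × (0.9154 + (-0.1130)) = -0.4012
c < 0: the reader has a liberal response bias.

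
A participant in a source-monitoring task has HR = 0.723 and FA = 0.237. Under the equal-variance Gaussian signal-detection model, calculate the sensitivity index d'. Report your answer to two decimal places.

z(0.723) = 0.592, z(0.237) = -0.716
d' = z(H) − z(FA) = 0.592 − (-0.716) = 1.308

d' = 1.31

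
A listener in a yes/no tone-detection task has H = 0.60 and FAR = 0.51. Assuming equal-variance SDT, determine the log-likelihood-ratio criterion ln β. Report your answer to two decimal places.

z(H) = z(0.60) = 0.253
z(FA) = z(0.51) = 0.025
ln β = −½·[z(H)² − z(FA)²] = −0.5 × (0.064 − 0.001) = -0.0315

ln β = -0.03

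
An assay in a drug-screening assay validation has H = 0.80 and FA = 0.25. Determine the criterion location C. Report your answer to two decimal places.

C = -0.08

z(0.80) = 0.8416, z(0.25) = -0.6745
c = −½·[z(H) + z(FA)] = −0.5 × (0.8416 + (-0.6745)) = -0.08355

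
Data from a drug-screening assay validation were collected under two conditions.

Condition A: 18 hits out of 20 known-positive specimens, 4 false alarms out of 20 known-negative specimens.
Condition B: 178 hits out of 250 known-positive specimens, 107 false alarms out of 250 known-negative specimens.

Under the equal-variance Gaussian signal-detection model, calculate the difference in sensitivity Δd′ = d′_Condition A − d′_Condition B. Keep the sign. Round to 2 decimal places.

Δd′ = 1.38

Condition A: z(0.9000) = 1.282, z(0.2000) = -0.842, d' = 2.124
Condition B: z(0.7120) = 0.559, z(0.4280) = -0.181, d' = 0.740
Δd' = d'_Condition A − d'_Condition B = 2.124 − 0.740 = 1.384
Condition A has the higher sensitivity.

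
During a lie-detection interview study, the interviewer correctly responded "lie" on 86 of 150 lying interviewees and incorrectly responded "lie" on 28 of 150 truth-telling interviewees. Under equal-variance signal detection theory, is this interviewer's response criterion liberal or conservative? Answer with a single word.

z(H) = 0.185, z(FA) = -0.890
c = −½·(z(H) + z(FA)) = 0.3525
c > 0 → conservative criterion (biased toward responding “no”).

conservative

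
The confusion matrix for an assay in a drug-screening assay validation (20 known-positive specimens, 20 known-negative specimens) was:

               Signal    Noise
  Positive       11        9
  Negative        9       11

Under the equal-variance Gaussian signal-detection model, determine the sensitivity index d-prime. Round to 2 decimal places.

H = 11/20 = 0.5500
FA = 9/20 = 0.4500
z(H) = z(0.5500) = 0.126
z(FA) = z(0.4500) = -0.126
d' = z(H) − z(FA) = 0.126 − (-0.126) = 0.252

d-prime = 0.25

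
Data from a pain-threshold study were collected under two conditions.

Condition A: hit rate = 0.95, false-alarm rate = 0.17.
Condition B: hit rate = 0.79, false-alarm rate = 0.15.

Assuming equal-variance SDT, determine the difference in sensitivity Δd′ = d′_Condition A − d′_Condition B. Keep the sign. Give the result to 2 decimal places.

Condition A: z(0.95) = 1.645, z(0.17) = -0.954, d' = 2.599
Condition B: z(0.79) = 0.806, z(0.15) = -1.036, d' = 1.842
Δd' = d'_Condition A − d'_Condition B = 2.599 − 1.842 = 0.757
Condition A has the higher sensitivity.

Δd′ = 0.76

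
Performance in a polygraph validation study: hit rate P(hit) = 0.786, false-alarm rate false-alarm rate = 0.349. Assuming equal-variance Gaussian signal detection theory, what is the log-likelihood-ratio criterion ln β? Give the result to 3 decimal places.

z(0.786) = 0.7926, z(0.349) = -0.3880
ln β = −½·[z(H)² − z(FA)²] = −0.5 × (0.6282 − 0.1505) = -0.23885

ln β = -0.239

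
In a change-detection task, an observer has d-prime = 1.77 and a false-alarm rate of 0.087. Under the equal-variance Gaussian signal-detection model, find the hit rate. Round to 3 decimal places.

hit rate = 0.659

z(false-alarm rate) = z(0.087) = -1.3595
z(H) = z(FA) + d' = -1.3595 + 1.77 = 0.4105
hit rate = Φ(0.4105) = 0.6593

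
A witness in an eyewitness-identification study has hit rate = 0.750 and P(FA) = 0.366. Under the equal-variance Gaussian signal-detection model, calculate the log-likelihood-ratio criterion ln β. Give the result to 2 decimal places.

ln β = -0.17

Φ⁻¹(H) = 0.674
Φ⁻¹(FA) = -0.342
ln β = −½·[z(H)² − z(FA)²] = −0.5 × (0.454 − 0.117) = -0.1685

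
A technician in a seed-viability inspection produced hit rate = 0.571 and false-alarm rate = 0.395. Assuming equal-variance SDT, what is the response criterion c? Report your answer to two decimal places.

z(H) = 0.179
z(FA) = -0.266
c = −½·[z(H) + z(FA)] = −0.5 × (0.179 + (-0.266)) = 0.0435
c > 0: the technician has a conservative response bias.

c = 0.04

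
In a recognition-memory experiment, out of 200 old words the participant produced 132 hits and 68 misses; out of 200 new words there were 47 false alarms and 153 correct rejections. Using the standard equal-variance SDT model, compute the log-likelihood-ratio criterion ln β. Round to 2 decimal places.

ln β = 0.18

H = 132/200 = 0.6600
FA = 47/200 = 0.2350
z(H) = z(0.6600) = 0.412
z(FA) = z(0.2350) = -0.722
ln β = −½·[z(H)² − z(FA)²] = −0.5 × (0.170 − 0.521) = 0.1755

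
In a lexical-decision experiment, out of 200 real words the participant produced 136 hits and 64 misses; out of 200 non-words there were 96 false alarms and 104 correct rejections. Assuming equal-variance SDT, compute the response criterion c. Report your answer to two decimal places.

c = -0.21

H = 136/200 = 0.6800
FA = 96/200 = 0.4800
z(H) = z(0.6800) = 0.4677
z(FA) = z(0.4800) = -0.0502
c = −½·[z(H) + z(FA)] = −0.5 × (0.4677 + (-0.0502)) = -0.20875
c < 0: the participant has a liberal response bias.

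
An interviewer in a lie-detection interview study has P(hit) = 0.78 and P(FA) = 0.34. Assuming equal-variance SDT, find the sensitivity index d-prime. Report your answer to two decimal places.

z(H) = z(0.78) = 0.7722
z(FA) = z(0.34) = -0.4125
d' = z(H) − z(FA) = 0.7722 − (-0.4125) = 1.1847

d-prime = 1.18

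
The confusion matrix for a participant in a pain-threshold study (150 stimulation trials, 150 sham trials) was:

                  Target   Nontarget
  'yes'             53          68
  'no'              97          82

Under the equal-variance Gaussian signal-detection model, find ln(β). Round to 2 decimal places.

ln β = -0.06

H = 53/150 = 0.3533
FA = 68/150 = 0.4533
z(H) = -0.376
z(FA) = -0.117
ln β = −½·[z(H)² − z(FA)²] = −0.5 × (0.141 − 0.014) = -0.0635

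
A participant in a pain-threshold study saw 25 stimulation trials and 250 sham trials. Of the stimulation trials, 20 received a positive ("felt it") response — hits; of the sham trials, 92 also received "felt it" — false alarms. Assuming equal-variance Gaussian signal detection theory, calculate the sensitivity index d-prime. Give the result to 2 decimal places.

d-prime = 1.18

H = 20/25 = 0.8000
FA = 92/250 = 0.3680
z(H) = z(0.8000) = 0.842
z(FA) = z(0.3680) = -0.337
d' = z(H) − z(FA) = 0.842 − (-0.337) = 1.179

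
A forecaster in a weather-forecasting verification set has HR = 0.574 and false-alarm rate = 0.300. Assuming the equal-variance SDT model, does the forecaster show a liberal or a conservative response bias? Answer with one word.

conservative

z(H) = 0.187, z(FA) = -0.524
c = −½·(z(H) + z(FA)) = 0.1685
c > 0 → conservative criterion (biased toward responding “no”).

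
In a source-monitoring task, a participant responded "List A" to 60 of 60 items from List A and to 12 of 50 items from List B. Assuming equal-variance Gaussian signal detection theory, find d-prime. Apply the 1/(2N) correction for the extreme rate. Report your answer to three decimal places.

The hit rate is 60/60 = 1, so apply the 1/(2N) correction: H → 1 − 1/(2·60) = 0.99167.
z(H) = z(0.99167) = 2.3941
z(FA) = z(0.24000) = -0.7063
d' = 2.3941 − (-0.7063) = 3.1004

d-prime = 3.100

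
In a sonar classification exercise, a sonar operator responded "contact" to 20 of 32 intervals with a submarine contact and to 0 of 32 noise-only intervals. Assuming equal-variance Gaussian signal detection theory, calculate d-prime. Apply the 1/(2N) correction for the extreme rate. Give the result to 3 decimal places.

The false-alarm rate is 0/32 = 0, so apply the 1/(2N) correction: FA → 1/(2·32) = 0.01562.
z(H) = z(0.62500) = 0.3186
z(FA) = z(0.01562) = -2.1540
d' = 0.3186 − (-2.1540) = 2.4726

d-prime = 2.473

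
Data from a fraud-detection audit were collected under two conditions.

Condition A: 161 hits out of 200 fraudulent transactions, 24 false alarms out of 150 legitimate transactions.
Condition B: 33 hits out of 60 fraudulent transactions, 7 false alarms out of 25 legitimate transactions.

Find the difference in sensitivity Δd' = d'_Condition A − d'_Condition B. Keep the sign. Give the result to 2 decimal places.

Condition A: z(0.8050) = 0.860, z(0.1600) = -0.994, d' = 1.854
Condition B: z(0.5500) = 0.126, z(0.2800) = -0.583, d' = 0.709
Δd' = d'_Condition A − d'_Condition B = 1.854 − 0.709 = 1.145
Condition A has the higher sensitivity.

Δd' = 1.15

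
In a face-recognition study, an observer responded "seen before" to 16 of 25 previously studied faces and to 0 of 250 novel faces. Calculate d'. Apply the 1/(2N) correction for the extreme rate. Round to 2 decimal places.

The false-alarm rate is 0/250 = 0, so apply the 1/(2N) correction: FA → 1/(2·250) = 0.00200.
z(H) = z(0.64000) = 0.358
z(FA) = z(0.00200) = -2.878
d' = 0.358 − (-2.878) = 3.236

d' = 3.24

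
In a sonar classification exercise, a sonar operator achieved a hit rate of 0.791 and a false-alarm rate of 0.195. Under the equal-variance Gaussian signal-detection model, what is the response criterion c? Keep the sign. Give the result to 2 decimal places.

Φ⁻¹(0.791) = 0.8099, Φ⁻¹(0.195) = -0.8596
c = −½·[z(H) + z(FA)] = −0.5 × (0.8099 + (-0.8596)) = 0.02485

c = 0.02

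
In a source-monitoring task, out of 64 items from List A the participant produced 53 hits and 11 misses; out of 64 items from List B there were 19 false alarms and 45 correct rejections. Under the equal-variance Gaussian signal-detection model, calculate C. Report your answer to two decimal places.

H = 53/64 = 0.8281
FA = 19/64 = 0.2969
Φ⁻¹(H) = Φ⁻¹(0.8281) = 0.947
Φ⁻¹(FA) = Φ⁻¹(0.2969) = -0.533
c = −½·[z(H) + z(FA)] = −0.5 × (0.947 + (-0.533)) = -0.207
c < 0: the participant has a liberal response bias.

C = -0.21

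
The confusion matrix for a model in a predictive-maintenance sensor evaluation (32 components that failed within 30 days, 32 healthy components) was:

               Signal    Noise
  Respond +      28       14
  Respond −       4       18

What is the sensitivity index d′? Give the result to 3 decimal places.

d′ = 1.308

H = 28/32 = 0.8750
FA = 14/32 = 0.4375
z(H) = 1.1503
z(FA) = -0.1573
d' = z(H) − z(FA) = 1.1503 − (-0.1573) = 1.3076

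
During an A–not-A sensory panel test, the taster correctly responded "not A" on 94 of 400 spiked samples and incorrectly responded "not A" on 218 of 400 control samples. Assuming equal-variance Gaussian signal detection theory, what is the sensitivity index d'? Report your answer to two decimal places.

d' = -0.84

H = 94/400 = 0.2350
FA = 218/400 = 0.5450
Φ⁻¹(0.2350) = -0.722, Φ⁻¹(0.5450) = 0.113
d' = z(H) − z(FA) = -0.722 − 0.113 = -0.835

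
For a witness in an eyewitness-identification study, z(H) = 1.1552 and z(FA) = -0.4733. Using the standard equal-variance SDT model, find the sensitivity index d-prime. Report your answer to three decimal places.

d' = z(H) − z(FA) = 1.1552 − (-0.4733) = 1.6285

d-prime = 1.629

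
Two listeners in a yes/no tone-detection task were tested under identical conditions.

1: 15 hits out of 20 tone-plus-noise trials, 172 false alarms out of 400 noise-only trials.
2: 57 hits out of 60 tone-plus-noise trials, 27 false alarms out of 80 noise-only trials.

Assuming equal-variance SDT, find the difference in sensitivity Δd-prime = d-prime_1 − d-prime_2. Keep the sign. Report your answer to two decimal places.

Δd-prime = -1.21

1: z(0.7500) = 0.674, z(0.4300) = -0.176, d' = 0.850
2: z(0.9500) = 1.645, z(0.3375) = -0.419, d' = 2.064
Δd' = d'_1 − d'_2 = 0.850 − 2.064 = -1.214
2 has the higher sensitivity.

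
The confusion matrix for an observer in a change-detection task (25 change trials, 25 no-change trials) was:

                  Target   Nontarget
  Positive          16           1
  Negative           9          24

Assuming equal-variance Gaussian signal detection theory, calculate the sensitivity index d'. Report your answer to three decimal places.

d' = 2.109

H = 16/25 = 0.6400
FA = 1/25 = 0.0400
z(0.6400) = 0.3585, z(0.0400) = -1.7507
d' = z(H) − z(FA) = 0.3585 − (-1.7507) = 2.1092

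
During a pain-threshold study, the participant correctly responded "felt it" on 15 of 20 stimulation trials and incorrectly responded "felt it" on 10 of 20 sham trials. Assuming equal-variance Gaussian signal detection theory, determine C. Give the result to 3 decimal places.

H = 15/20 = 0.7500
FA = 10/20 = 0.5000
Φ⁻¹(H) = Φ⁻¹(0.7500) = 0.6745
Φ⁻¹(FA) = Φ⁻¹(0.5000) = 0.0000
c = −½·[z(H) + z(FA)] = −0.5 × (0.6745 + 0.0000) = -0.33725

C = -0.337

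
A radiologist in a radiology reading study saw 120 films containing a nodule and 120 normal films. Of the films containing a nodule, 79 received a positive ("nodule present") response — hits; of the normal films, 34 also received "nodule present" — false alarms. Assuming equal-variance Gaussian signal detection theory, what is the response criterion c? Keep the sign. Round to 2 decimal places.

c = 0.08

H = 79/120 = 0.6583
FA = 34/120 = 0.2833
Φ⁻¹(H) = Φ⁻¹(0.6583) = 0.4078
Φ⁻¹(FA) = Φ⁻¹(0.2833) = -0.5731
c = −½·[z(H) + z(FA)] = −0.5 × (0.4078 + (-0.5731)) = 0.08265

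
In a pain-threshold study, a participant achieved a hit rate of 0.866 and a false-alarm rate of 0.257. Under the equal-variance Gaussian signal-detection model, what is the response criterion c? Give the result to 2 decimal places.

Φ⁻¹(H) = Φ⁻¹(0.866) = 1.1077
Φ⁻¹(FA) = Φ⁻¹(0.257) = -0.6526
c = −½·[z(H) + z(FA)] = −0.5 × (1.1077 + (-0.6526)) = -0.22755

c = -0.23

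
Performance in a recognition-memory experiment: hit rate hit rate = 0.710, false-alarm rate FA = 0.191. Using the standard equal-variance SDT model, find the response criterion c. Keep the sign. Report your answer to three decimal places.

c = 0.160

z(H) = 0.5534
z(FA) = -0.8742
c = −½·[z(H) + z(FA)] = −0.5 × (0.5534 + (-0.8742)) = 0.1604
c > 0: the participant has a conservative response bias.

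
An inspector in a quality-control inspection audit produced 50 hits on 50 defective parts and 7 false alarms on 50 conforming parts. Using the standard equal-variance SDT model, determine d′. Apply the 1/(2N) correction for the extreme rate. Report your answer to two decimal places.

The hit rate is 50/50 = 1, so apply the 1/(2N) correction: H → 1 − 1/(2·50) = 0.99000.
z(H) = z(0.99000) = 2.326
z(FA) = z(0.14000) = -1.080
d' = 2.326 − (-1.080) = 3.406

d′ = 3.41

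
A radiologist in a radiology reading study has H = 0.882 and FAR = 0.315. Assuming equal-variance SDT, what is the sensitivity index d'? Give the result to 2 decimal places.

d' = 1.67

Φ⁻¹(H) = Φ⁻¹(0.882) = 1.185
Φ⁻¹(FA) = Φ⁻¹(0.315) = -0.482
d' = z(H) − z(FA) = 1.185 − (-0.482) = 1.667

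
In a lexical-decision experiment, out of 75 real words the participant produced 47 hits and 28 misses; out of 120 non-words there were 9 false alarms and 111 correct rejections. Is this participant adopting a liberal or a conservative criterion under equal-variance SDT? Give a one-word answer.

z(H) = 0.323, z(FA) = -1.440
c = −½·(z(H) + z(FA)) = 0.5585
c > 0 → conservative criterion (biased toward responding “no”).

conservative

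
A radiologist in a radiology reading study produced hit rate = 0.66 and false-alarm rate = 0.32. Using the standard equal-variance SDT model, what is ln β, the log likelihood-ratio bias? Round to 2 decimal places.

ln β = 0.02

Φ⁻¹(0.66) = 0.412, Φ⁻¹(0.32) = -0.468
ln β = −½·[z(H)² − z(FA)²] = −0.5 × (0.170 − 0.219) = 0.0245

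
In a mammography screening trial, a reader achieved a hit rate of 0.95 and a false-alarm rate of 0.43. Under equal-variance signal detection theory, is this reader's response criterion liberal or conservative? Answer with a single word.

z(H) = 1.645, z(FA) = -0.176
c = −½·(z(H) + z(FA)) = -0.7345
c < 0 → liberal criterion (biased toward responding “yes”).

liberal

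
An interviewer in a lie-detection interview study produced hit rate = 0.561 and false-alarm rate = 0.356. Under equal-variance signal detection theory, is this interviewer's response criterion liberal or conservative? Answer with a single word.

z(H) = 0.154, z(FA) = -0.369
c = −½·(z(H) + z(FA)) = 0.1075
c > 0 → conservative criterion (biased toward responding “no”).

conservative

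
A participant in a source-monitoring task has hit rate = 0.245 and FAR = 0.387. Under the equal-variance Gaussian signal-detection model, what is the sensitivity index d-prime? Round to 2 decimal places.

Φ⁻¹(H) = Φ⁻¹(0.245) = -0.6903
Φ⁻¹(FA) = Φ⁻¹(0.387) = -0.2871
d' = z(H) − z(FA) = -0.6903 − (-0.2871) = -0.4032

d-prime = -0.40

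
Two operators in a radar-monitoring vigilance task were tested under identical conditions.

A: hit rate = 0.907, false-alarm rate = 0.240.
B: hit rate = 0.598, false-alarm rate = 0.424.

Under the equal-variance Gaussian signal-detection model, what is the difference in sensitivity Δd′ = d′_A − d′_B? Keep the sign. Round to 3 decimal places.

Δd′ = 1.589

A: z(0.907) = 1.3225, z(0.240) = -0.7063, d' = 2.0288
B: z(0.598) = 0.2482, z(0.424) = -0.1917, d' = 0.4399
Δd' = d'_A − d'_B = 2.0288 − 0.4399 = 1.5889
A has the higher sensitivity.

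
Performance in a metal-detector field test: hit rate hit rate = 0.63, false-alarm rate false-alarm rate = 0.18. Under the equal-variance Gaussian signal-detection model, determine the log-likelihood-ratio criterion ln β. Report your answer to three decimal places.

z(0.63) = 0.3319, z(0.18) = -0.9154
ln β = −½·[z(H)² − z(FA)²] = −0.5 × (0.1102 − 0.8380) = 0.3639

ln β = 0.364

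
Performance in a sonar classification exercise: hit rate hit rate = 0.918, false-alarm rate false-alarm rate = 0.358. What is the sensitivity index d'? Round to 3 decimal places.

z(H) = z(0.918) = 1.3917
z(FA) = z(0.358) = -0.3638
d' = z(H) − z(FA) = 1.3917 − (-0.3638) = 1.7555

d' = 1.756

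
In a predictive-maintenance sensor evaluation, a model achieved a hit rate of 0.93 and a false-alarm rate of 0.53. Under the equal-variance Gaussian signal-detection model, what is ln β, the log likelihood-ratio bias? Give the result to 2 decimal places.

z(0.93) = 1.476, z(0.53) = 0.075
ln β = −½·[z(H)² − z(FA)²] = −0.5 × (2.179 − 0.006) = -1.0865

ln β = -1.09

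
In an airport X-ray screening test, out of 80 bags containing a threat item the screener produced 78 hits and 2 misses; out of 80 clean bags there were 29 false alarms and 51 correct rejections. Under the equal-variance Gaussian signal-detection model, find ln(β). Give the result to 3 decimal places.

ln β = -1.859

H = 78/80 = 0.9750
FA = 29/80 = 0.3625
z(H) = z(0.9750) = 1.9600
z(FA) = z(0.3625) = -0.3518
ln β = −½·[z(H)² − z(FA)²] = −0.5 × (3.8416 − 0.1238) = -1.8589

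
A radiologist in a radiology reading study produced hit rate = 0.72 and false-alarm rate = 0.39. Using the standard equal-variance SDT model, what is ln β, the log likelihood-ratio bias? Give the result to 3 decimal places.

ln β = -0.131

z(H) = z(0.72) = 0.5828
z(FA) = z(0.39) = -0.2793
ln β = −½·[z(H)² − z(FA)²] = −0.5 × (0.3397 − 0.0780) = -0.13085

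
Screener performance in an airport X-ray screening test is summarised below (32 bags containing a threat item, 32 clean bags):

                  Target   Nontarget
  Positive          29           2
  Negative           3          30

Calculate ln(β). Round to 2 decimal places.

H = 29/32 = 0.9062
FA = 2/32 = 0.0625
z(0.9062) = 1.318, z(0.0625) = -1.534
ln β = −½·[z(H)² − z(FA)²] = −0.5 × (1.737 − 2.353) = 0.308

ln β = 0.31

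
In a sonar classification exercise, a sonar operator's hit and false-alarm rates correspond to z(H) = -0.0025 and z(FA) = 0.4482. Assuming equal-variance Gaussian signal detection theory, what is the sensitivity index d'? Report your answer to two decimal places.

d' = z(H) − z(FA) = -0.0025 − 0.4482 = -0.4507

d' = -0.45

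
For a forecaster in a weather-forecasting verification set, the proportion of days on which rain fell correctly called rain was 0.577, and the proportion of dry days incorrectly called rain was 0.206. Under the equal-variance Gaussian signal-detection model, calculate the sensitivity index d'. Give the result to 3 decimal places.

z(H) = z(0.577) = 0.1942
z(FA) = z(0.206) = -0.8204
d' = z(H) − z(FA) = 0.1942 − (-0.8204) = 1.0146

d' = 1.015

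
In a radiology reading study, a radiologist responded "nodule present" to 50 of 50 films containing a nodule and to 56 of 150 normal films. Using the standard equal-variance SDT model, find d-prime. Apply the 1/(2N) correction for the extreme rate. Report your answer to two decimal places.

The hit rate is 50/50 = 1, so apply the 1/(2N) correction: H → 1 − 1/(2·50) = 0.99000.
z(H) = z(0.99000) = 2.326
z(FA) = z(0.37333) = -0.323
d' = 2.326 − (-0.323) = 2.649

d-prime = 2.65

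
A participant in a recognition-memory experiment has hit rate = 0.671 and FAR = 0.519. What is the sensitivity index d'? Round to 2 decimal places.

d' = 0.40

Φ⁻¹(H) = Φ⁻¹(0.671) = 0.443
Φ⁻¹(FA) = Φ⁻¹(0.519) = 0.048
d' = z(H) − z(FA) = 0.443 − 0.048 = 0.395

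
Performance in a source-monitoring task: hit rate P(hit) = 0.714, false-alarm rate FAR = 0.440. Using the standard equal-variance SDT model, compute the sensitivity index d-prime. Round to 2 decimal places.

Φ⁻¹(H) = 0.5651
Φ⁻¹(FA) = -0.1510
d' = z(H) − z(FA) = 0.5651 − (-0.1510) = 0.7161

d-prime = 0.72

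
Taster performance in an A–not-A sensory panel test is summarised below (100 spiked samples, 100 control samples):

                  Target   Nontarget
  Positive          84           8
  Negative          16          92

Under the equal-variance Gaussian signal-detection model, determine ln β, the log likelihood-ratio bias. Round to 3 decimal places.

ln β = 0.493

H = 84/100 = 0.8400
FA = 8/100 = 0.0800
z(H) = z(0.8400) = 0.9945
z(FA) = z(0.0800) = -1.4051
ln β = −½·[z(H)² − z(FA)²] = −0.5 × (0.9890 − 1.9743) = 0.49265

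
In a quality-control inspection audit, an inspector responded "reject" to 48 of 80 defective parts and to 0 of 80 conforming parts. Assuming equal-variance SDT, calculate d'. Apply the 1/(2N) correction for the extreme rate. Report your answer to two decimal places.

d' = 2.75

The false-alarm rate is 0/80 = 0, so apply the 1/(2N) correction: FA → 1/(2·80) = 0.00625.
z(H) = z(0.60000) = 0.253
z(FA) = z(0.00625) = -2.498
d' = 0.253 − (-2.498) = 2.751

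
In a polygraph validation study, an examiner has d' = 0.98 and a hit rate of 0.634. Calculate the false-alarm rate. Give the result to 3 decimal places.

z(hit rate) = z(0.634) = 0.3425
z(FA) = z(H) − d' = 0.3425 − 0.98 = -0.6375
false-alarm rate = Φ(-0.6375) = 0.2619

false-alarm rate = 0.262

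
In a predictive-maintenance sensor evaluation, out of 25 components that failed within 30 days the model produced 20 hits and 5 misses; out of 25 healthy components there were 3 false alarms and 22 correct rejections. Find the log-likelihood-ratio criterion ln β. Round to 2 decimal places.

H = 20/25 = 0.8000
FA = 3/25 = 0.1200
z(H) = z(0.8000) = 0.842
z(FA) = z(0.1200) = -1.175
ln β = −½·[z(H)² − z(FA)²] = −0.5 × (0.709 − 1.381) = 0.336

ln β = 0.34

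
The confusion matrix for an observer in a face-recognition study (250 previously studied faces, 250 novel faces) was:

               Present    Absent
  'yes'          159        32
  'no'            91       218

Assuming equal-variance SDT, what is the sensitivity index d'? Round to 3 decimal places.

d' = 1.484

H = 159/250 = 0.6360
FA = 32/250 = 0.1280
Φ⁻¹(H) = Φ⁻¹(0.6360) = 0.3478
Φ⁻¹(FA) = Φ⁻¹(0.1280) = -1.1359
d' = z(H) − z(FA) = 0.3478 − (-1.1359) = 1.4837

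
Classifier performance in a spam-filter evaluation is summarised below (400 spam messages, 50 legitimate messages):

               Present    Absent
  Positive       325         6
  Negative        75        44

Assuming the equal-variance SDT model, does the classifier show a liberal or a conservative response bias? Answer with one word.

z(H) = 0.887, z(FA) = -1.175
c = −½·(z(H) + z(FA)) = 0.144
c > 0 → conservative criterion (biased toward responding “no”).

conservative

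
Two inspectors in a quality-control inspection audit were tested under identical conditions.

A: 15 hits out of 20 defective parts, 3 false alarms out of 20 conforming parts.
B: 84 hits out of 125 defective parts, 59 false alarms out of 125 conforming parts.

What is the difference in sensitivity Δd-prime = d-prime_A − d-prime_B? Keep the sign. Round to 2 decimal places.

Δd-prime = 1.20

A: z(0.7500) = 0.674, z(0.1500) = -1.036, d' = 1.710
B: z(0.6720) = 0.445, z(0.4720) = -0.070, d' = 0.515
Δd' = d'_A − d'_B = 1.710 − 0.515 = 1.195
A has the higher sensitivity.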